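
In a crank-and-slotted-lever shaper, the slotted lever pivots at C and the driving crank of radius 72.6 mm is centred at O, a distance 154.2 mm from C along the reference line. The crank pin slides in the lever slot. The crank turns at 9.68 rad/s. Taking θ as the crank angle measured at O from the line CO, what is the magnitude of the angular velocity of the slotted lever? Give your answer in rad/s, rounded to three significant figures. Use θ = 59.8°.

ω = 9.68 rad/s
Crank pin A relative to C: A = (d + r cosθ, r sinθ); lever angle φ = atan2(r sinθ, d + r cosθ).
Differentiating tanφ: φ̇ = rω(d cosθ + r)/(d² + r² + 2dr cosθ).
d² + r² + 2dr cosθ = |CA|² = 0.0403109 m²;  d cosθ + r = +0.15017 m.
|ω_lever| = |0.0726·9.68·+0.15017| / 0.0403109 = 2.6179 rad/s.

2.62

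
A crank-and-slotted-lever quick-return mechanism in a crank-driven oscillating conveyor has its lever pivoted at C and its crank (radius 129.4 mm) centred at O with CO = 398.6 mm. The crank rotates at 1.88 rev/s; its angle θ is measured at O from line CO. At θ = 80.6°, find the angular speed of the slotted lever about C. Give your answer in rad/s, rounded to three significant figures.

1.54

ω = 11.81 rad/s (from 1.88 rev/s).
Crank pin A relative to C: A = (d + r cosθ, r sinθ); lever angle φ = atan2(r sinθ, d + r cosθ).
Differentiating tanφ: φ̇ = rω(d cosθ + r)/(d² + r² + 2dr cosθ).
d² + r² + 2dr cosθ = |CA|² = 0.192475 m²;  d cosθ + r = +0.1945 m.
|ω_lever| = |0.1294·11.81·+0.1945| / 0.192475 = 1.5446 rad/s.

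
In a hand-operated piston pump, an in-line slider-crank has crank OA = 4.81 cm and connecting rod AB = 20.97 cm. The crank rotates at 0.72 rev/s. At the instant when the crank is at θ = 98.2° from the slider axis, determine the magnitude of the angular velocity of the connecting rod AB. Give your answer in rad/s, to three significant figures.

ω = 4.524 rad/s (converted from 0.72 rev/s).
The rod makes angle φ with the slider axis where L sinφ = r sinθ; differentiating, L cosφ·φ̇ = r ω cosθ.
L cosφ = √(L² − r² sin²θ) = 0.20422 m.
|ω_rod| = r ω |cosθ| / √(L² − r² sin²θ) = 0.0481·4.524·0.14263/0.20422 = 0.15197 rad/s.

0.152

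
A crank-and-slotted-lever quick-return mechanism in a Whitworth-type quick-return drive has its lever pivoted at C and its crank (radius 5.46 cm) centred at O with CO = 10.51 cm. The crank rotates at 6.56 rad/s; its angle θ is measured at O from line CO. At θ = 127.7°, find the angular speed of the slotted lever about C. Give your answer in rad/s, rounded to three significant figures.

ω = 6.56 rad/s
Crank pin A relative to C: A = (d + r cosθ, r sinθ); lever angle φ = atan2(r sinθ, d + r cosθ).
Differentiating tanφ: φ̇ = rω(d cosθ + r)/(d² + r² + 2dr cosθ).
d² + r² + 2dr cosθ = |CA|² = 0.00700872 m²;  d cosθ + r = -0.0096715 m.
|ω_lever| = |0.0546·6.56·-0.0096715| / 0.00700872 = 0.49425 rad/s.

0.494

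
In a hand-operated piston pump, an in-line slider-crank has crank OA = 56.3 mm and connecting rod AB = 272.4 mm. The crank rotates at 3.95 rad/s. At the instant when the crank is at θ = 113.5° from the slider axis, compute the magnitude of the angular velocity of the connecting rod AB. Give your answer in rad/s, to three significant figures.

0.332

ω = 3.95 rad/s
The rod makes angle φ with the slider axis where L sinφ = r sinθ; differentiating, L cosφ·φ̇ = r ω cosθ.
L cosφ = √(L² − r² sin²θ) = 0.26746 m.
|ω_rod| = r ω |cosθ| / √(L² − r² sin²θ) = 0.0563·3.95·0.39875/0.26746 = 0.33155 rad/s.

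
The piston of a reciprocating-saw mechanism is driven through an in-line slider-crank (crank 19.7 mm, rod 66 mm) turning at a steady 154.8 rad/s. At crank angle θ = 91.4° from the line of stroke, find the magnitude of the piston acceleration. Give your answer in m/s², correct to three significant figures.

ω = 154.8 rad/s
x(θ) = r cosθ + √(L² − r² sin²θ); with ω constant, a = ω²·d²x/dθ².
d²x/dθ² = −r cosθ − r²(cos2θ)/√u − r⁴ sin²2θ/(4u^{3/2}),  u = L² − r² sin²θ = 0.00396814 m².
Substituting r = 0.0197 m, L = 0.066 m, θ = 91.4°: d²x/dθ² = +0.0066344 m.
a = ω²·d²x/dθ² = (154.8)²·(+0.0066344) = +158.98 m/s²;  |a| = 158.98 m/s².

159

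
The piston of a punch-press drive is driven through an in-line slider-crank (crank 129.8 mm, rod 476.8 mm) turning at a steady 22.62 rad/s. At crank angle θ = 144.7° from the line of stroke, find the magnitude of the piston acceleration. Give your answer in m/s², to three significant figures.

47.8

ω = 22.62 rad/s
x(θ) = r cosθ + √(L² − r² sin²θ); with ω constant, a = ω²·d²x/dθ².
d²x/dθ² = −r cosθ − r²(cos2θ)/√u − r⁴ sin²2θ/(4u^{3/2}),  u = L² − r² sin²θ = 0.221712 m².
Substituting r = 0.1298 m, L = 0.4768 m, θ = 144.7°: d²x/dθ² = +0.093445 m.
a = ω²·d²x/dθ² = (22.62)²·(+0.093445) = +47.812 m/s²;  |a| = 47.812 m/s².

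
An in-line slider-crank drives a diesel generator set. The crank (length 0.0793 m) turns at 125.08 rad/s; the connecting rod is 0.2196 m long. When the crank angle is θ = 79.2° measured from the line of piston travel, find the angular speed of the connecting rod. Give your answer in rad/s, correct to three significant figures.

ω = 125.1 rad/s
The rod makes angle φ with the slider axis where L sinφ = r sinθ; differentiating, L cosφ·φ̇ = r ω cosθ.
L cosφ = √(L² − r² sin²θ) = 0.20532 m.
|ω_rod| = r ω |cosθ| / √(L² − r² sin²θ) = 0.0793·125.1·0.18738/0.20532 = 9.0522 rad/s.

9.05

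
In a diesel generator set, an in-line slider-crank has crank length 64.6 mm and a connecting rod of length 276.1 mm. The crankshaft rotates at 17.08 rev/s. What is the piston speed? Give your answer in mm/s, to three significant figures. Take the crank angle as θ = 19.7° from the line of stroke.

ω = 2π·17.1 = 107.3 rad/s
For an in-line slider-crank, x = r cosθ + √(L² − r² sin²θ), so v = −rω sinθ·[1 + r cosθ/√(L² − r² sin²θ)].
With r = 0.0646 m, L = 0.2761 m, θ = 19.7°: √(L² − r² sin²θ) = 0.27524 m.
v = −0.0646·107.3·0.33710·[1 + 0.0646·0.94147/0.27524] = -2.8534 m/s.
|v| = 2.8534 m/s = 2853.4 mm/s.

2850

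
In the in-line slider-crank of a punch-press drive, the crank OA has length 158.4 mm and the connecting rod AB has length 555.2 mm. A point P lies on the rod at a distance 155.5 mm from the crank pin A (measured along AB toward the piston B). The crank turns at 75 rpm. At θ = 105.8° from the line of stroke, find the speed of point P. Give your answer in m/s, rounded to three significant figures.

1.20

ω = 7.854 rad/s.  Crank-pin speed |V_A| = rω = 1.2441 m/s, perpendicular to OA.
Rod angle: sinφ = −(r/L) sinθ ⇒ φ = -15.934°; ω_rod = −rω cosθ/√(L²−r²sin²θ) = +0.63449 rad/s.
V_P = V_A + ω_rod × AP, with AP = 0.1555 m along the rod.
Components: V_Px = −rω sinθ − a·ω_rod·sinφ = -1.17 m/s;  V_Py = rω cosθ + a·ω_rod·cosφ = -0.24386 m/s.
|V_P| = √(V_Px² + V_Py²) = 1.1951 m/s.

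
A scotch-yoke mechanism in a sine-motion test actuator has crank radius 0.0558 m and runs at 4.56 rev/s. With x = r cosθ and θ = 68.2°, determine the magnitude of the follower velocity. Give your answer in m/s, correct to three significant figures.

ω = 28.65 rad/s (from 4.56 rev/s).
x = r cosθ ⇒ ẋ = −rω sinθ.
|v| = rω|sinθ| = 0.0558·28.65·|sin 68.2°| = 1.4844 m/s.

1.48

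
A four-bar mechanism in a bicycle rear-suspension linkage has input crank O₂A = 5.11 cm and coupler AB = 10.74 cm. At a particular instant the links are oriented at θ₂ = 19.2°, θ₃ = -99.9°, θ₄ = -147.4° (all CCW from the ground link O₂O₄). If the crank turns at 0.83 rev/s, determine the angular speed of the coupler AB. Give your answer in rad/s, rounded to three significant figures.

0.780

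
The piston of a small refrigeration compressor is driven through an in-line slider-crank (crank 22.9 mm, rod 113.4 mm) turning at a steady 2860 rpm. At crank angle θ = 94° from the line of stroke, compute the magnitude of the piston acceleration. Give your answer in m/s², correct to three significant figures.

563

ω = 2π·2860/60 = 299.5 rad/s
x(θ) = r cosθ + √(L² − r² sin²θ); with ω constant, a = ω²·d²x/dθ².
d²x/dθ² = −r cosθ − r²(cos2θ)/√u − r⁴ sin²2θ/(4u^{3/2}),  u = L² − r² sin²θ = 0.0123377 m².
Substituting r = 0.0229 m, L = 0.1134 m, θ = 94°: d²x/dθ² = +0.0062717 m.
a = ω²·d²x/dθ² = (299.5)²·(+0.0062717) = +562.57 m/s²;  |a| = 562.57 m/s².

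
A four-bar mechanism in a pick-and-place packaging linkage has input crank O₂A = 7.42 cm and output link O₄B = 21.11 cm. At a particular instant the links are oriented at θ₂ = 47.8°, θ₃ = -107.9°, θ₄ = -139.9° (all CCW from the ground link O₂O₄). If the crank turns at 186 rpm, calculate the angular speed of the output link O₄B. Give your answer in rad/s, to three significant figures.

5.32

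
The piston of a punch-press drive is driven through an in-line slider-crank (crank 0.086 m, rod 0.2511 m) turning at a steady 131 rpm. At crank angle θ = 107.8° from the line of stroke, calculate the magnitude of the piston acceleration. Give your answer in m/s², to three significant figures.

9.65

ω = 2π·131/60 = 13.72 rad/s
x(θ) = r cosθ + √(L² − r² sin²θ); with ω constant, a = ω²·d²x/dθ².
d²x/dθ² = −r cosθ − r²(cos2θ)/√u − r⁴ sin²2θ/(4u^{3/2}),  u = L² − r² sin²θ = 0.0563464 m².
Substituting r = 0.086 m, L = 0.2511 m, θ = 107.8°: d²x/dθ² = +0.051278 m.
a = ω²·d²x/dθ² = (13.72)²·(+0.051278) = +9.65 m/s²;  |a| = 9.65 m/s².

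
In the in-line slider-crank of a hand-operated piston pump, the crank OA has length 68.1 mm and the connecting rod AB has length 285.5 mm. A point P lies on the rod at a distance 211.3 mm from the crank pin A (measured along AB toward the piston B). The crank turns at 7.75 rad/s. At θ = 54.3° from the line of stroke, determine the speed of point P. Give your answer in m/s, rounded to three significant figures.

0.480

ω = 7.75 rad/s.  Crank-pin speed |V_A| = rω = 0.52777 m/s, perpendicular to OA.
Rod angle: sinφ = −(r/L) sinθ ⇒ φ = -11.169°; ω_rod = −rω cosθ/√(L²−r²sin²θ) = -1.0996 rad/s.
V_P = V_A + ω_rod × AP, with AP = 0.2113 m along the rod.
Components: V_Px = −rω sinθ − a·ω_rod·sinφ = -0.4736 m/s;  V_Py = rω cosθ + a·ω_rod·cosφ = +0.080042 m/s.
|V_P| = √(V_Px² + V_Py²) = 0.48032 m/s.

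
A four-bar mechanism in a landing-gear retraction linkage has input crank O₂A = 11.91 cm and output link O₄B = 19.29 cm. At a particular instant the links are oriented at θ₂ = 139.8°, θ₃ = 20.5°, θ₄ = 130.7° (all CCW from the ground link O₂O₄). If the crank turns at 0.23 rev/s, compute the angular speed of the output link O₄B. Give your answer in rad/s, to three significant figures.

0.829

ω₂ = 1.445 rad/s (from 0.23 rev/s).
Differentiating the loop-closure r₂e^{iθ₂}+r₃e^{iθ₃}=r₁+r₄e^{iθ₄} gives r₂ω₂e^{iθ₂}+r₃ω₃e^{iθ₃}=r₄ω₄e^{iθ₄}.
Eliminating the other unknown: ω₄ = r₂ω₂ sin(θ₂−θ₃) / [r₄ sin(θ₄−θ₃)].
Numerator sine = +0.87207; denominator sine = +0.93849.
Result = 0.1191·1.445·(+0.87207) / (0.1929·(+0.93849)) = +0.8291 rad/s; magnitude 0.8291 rad/s.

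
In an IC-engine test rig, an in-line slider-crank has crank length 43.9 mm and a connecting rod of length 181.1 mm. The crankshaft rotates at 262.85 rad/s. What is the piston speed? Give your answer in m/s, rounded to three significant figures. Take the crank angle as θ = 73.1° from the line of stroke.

ω = 262.9 rad/s
For an in-line slider-crank, x = r cosθ + √(L² − r² sin²θ), so v = −rω sinθ·[1 + r cosθ/√(L² − r² sin²θ)].
With r = 0.0439 m, L = 0.1811 m, θ = 73.1°: √(L² − r² sin²θ) = 0.17616 m.
v = −0.0439·262.9·0.95681·[1 + 0.0439·0.29070/0.17616] = -11.841 m/s.
|v| = 11.841 m/s.

11.8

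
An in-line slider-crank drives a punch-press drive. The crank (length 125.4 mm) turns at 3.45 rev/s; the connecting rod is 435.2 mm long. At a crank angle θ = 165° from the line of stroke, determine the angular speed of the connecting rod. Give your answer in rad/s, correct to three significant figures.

6.05

ω = 21.68 rad/s (converted from 3.45 rev/s).
The rod makes angle φ with the slider axis where L sinφ = r sinθ; differentiating, L cosφ·φ̇ = r ω cosθ.
L cosφ = √(L² − r² sin²θ) = 0.43399 m.
|ω_rod| = r ω |cosθ| / √(L² − r² sin²θ) = 0.1254·21.68·0.96593/0.43399 = 6.0501 rad/s.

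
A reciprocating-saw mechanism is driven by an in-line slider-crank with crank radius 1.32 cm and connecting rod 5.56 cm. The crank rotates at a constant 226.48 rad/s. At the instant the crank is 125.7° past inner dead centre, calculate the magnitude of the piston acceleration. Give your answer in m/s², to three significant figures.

ω = 226.5 rad/s
x(θ) = r cosθ + √(L² − r² sin²θ); with ω constant, a = ω²·d²x/dθ².
d²x/dθ² = −r cosθ − r²(cos2θ)/√u − r⁴ sin²2θ/(4u^{3/2}),  u = L² − r² sin²θ = 0.00297645 m².
Substituting r = 0.0132 m, L = 0.0556 m, θ = 125.7°: d²x/dθ² = +0.0086794 m.
a = ω²·d²x/dθ² = (226.5)²·(+0.0086794) = +445.2 m/s²;  |a| = 445.2 m/s².

445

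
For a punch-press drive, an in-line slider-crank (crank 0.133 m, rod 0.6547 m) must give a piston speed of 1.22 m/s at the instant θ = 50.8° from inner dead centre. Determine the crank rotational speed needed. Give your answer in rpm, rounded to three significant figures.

For an in-line slider-crank, |v_piston| = rω|sinθ|·[1 + r cosθ/√(L² − r² sin²θ)].
With r = 0.133 m, L = 0.6547 m, θ = 50.8°: the bracketed kinematic factor |dx/dθ| = 0.11647 m.
ω = v/|dx/dθ| = 1.22/0.11647 = 10.475 rad/s.
N = 60ω/(2π) = 100.03 rpm.

100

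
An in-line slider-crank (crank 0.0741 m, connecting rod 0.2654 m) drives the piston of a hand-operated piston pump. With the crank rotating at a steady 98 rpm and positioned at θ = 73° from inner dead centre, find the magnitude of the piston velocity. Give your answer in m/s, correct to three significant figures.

ω = 2π·98/60 = 10.26 rad/s
For an in-line slider-crank, x = r cosθ + √(L² − r² sin²θ), so v = −rω sinθ·[1 + r cosθ/√(L² − r² sin²θ)].
With r = 0.0741 m, L = 0.2654 m, θ = 73°: √(L² − r² sin²θ) = 0.25576 m.
v = −0.0741·10.26·0.95630·[1 + 0.0741·0.29237/0.25576] = -0.78883 m/s.
|v| = 0.78883 m/s.

0.789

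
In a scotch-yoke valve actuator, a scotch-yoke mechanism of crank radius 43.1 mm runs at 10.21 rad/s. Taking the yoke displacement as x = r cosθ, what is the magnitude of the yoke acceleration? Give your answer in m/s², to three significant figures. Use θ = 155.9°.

ω = 10.21 rad/s
x = r cosθ ⇒ ẍ = −rω² cosθ (ω constant).
|a| = rω²|cosθ| = 0.0431·(10.21)²·|cos 155.9°| = 4.1013 m/s².

4.10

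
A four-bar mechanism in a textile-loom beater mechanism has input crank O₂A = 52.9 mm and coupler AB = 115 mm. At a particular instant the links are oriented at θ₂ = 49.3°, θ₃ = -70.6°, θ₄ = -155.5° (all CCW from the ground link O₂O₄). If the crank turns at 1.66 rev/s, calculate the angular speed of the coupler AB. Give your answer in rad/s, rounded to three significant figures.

2.02

ω₂ = 10.43 rad/s (from 1.66 rev/s).
Differentiating the loop-closure r₂e^{iθ₂}+r₃e^{iθ₃}=r₁+r₄e^{iθ₄} gives r₂ω₂e^{iθ₂}+r₃ω₃e^{iθ₃}=r₄ω₄e^{iθ₄}.
Eliminating the other unknown: ω₃ = r₂ω₂ sin(θ₄−θ₂) / [r₃ sin(θ₃−θ₄)].
Numerator sine = +0.41945; denominator sine = +0.99604.
Result = 0.0529·10.43·(+0.41945) / (0.115·(+0.99604)) = +2.0205 rad/s; magnitude 2.0205 rad/s.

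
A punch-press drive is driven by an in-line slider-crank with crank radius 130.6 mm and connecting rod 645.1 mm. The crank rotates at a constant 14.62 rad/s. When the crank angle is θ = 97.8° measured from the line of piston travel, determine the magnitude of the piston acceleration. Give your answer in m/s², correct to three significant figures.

9.34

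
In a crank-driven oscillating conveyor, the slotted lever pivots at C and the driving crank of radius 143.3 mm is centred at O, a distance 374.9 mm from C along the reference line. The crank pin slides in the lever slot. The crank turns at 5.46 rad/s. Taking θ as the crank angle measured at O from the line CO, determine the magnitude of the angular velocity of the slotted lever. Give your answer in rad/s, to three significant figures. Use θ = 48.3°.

ω = 5.46 rad/s
Crank pin A relative to C: A = (d + r cosθ, r sinθ); lever angle φ = atan2(r sinθ, d + r cosθ).
Differentiating tanφ: φ̇ = rω(d cosθ + r)/(d² + r² + 2dr cosθ).
d² + r² + 2dr cosθ = |CA|² = 0.232561 m²;  d cosθ + r = +0.39269 m.
|ω_lever| = |0.1433·5.46·+0.39269| / 0.232561 = 1.3212 rad/s.

1.32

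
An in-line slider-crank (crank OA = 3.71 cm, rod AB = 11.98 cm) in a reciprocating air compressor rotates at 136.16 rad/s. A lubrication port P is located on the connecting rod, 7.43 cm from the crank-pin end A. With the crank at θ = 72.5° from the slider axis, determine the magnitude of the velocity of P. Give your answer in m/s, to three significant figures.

5.14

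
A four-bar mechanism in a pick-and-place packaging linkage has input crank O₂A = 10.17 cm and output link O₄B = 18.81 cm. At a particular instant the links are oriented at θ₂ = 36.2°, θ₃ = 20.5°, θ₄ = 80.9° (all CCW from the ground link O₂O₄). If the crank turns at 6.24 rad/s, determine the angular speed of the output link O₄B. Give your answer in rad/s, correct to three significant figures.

ω₂ = 6.24 rad/s
Differentiating the loop-closure r₂e^{iθ₂}+r₃e^{iθ₃}=r₁+r₄e^{iθ₄} gives r₂ω₂e^{iθ₂}+r₃ω₃e^{iθ₃}=r₄ω₄e^{iθ₄}.
Eliminating the other unknown: ω₄ = r₂ω₂ sin(θ₂−θ₃) / [r₄ sin(θ₄−θ₃)].
Numerator sine = +0.27060; denominator sine = +0.86949.
Result = 0.1017·6.24·(+0.27060) / (0.1881·(+0.86949)) = +1.05 rad/s; magnitude 1.05 rad/s.

1.05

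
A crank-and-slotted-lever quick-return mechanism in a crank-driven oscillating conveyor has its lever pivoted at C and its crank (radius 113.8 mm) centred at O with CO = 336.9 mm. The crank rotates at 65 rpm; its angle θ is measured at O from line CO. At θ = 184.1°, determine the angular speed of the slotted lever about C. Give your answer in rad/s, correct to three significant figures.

3.45

ω = 6.807 rad/s (from 65 rpm).
Crank pin A relative to C: A = (d + r cosθ, r sinθ); lever angle φ = atan2(r sinθ, d + r cosθ).
Differentiating tanφ: φ̇ = rω(d cosθ + r)/(d² + r² + 2dr cosθ).
d² + r² + 2dr cosθ = |CA|² = 0.0499698 m²;  d cosθ + r = -0.22224 m.
|ω_lever| = |0.1138·6.807·-0.22224| / 0.0499698 = 3.445 rad/s.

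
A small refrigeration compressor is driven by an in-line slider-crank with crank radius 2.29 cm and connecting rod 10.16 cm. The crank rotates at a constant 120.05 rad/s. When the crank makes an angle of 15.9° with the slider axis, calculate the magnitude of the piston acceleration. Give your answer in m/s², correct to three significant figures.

ω = 120 rad/s
x(θ) = r cosθ + √(L² − r² sin²θ); with ω constant, a = ω²·d²x/dθ².
d²x/dθ² = −r cosθ − r²(cos2θ)/√u − r⁴ sin²2θ/(4u^{3/2}),  u = L² − r² sin²θ = 0.0102832 m².
Substituting r = 0.0229 m, L = 0.1016 m, θ = 15.9°: d²x/dθ² = -0.026437 m.
a = ω²·d²x/dθ² = (120)²·(-0.026437) = -381.01 m/s²;  |a| = 381.01 m/s².

381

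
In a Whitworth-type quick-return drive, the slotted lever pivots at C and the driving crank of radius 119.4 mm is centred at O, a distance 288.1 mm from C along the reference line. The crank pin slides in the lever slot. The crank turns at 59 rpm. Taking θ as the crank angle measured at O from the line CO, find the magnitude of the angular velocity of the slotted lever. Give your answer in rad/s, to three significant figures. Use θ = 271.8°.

0.953

ω = 6.178 rad/s (from 59 rpm).
Crank pin A relative to C: A = (d + r cosθ, r sinθ); lever angle φ = atan2(r sinθ, d + r cosθ).
Differentiating tanφ: φ̇ = rω(d cosθ + r)/(d² + r² + 2dr cosθ).
d² + r² + 2dr cosθ = |CA|² = 0.099419 m²;  d cosθ + r = +0.12845 m.
|ω_lever| = |0.1194·6.178·+0.12845| / 0.099419 = 0.95312 rad/s.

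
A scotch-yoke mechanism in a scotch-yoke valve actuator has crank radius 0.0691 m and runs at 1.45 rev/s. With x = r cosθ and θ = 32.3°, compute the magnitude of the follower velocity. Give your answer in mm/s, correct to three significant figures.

336

ω = 9.111 rad/s (from 1.45 rev/s).
x = r cosθ ⇒ ẋ = −rω sinθ.
|v| = rω|sinθ| = 0.0691·9.111·|sin 32.3°| = 0.3364 m/s = 336.4 mm/s.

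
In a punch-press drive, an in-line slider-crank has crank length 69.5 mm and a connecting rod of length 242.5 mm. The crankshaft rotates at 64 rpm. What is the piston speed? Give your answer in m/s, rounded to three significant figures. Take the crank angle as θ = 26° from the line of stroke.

ω = 2π·64/60 = 6.702 rad/s
For an in-line slider-crank, x = r cosθ + √(L² − r² sin²θ), so v = −rω sinθ·[1 + r cosθ/√(L² − r² sin²θ)].
With r = 0.0695 m, L = 0.2425 m, θ = 26°: √(L² − r² sin²θ) = 0.24058 m.
v = −0.0695·6.702·0.43837·[1 + 0.0695·0.89879/0.24058] = -0.25721 m/s.
|v| = 0.25721 m/s.

0.257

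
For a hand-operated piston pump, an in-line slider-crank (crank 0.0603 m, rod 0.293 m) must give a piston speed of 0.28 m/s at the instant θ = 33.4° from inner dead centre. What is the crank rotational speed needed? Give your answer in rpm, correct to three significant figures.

68.7

For an in-line slider-crank, |v_piston| = rω|sinθ|·[1 + r cosθ/√(L² − r² sin²θ)].
With r = 0.0603 m, L = 0.293 m, θ = 33.4°: the bracketed kinematic factor |dx/dθ| = 0.038934 m.
ω = v/|dx/dθ| = 0.28/0.038934 = 7.1916 rad/s.
N = 60ω/(2π) = 68.675 rpm.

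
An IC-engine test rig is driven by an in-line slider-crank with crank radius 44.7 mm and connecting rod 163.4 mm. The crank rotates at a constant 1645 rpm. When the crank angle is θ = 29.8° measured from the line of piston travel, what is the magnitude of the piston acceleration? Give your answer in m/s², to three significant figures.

1340

ω = 2π·1645/60 = 172.3 rad/s
x(θ) = r cosθ + √(L² − r² sin²θ); with ω constant, a = ω²·d²x/dθ².
d²x/dθ² = −r cosθ − r²(cos2θ)/√u − r⁴ sin²2θ/(4u^{3/2}),  u = L² − r² sin²θ = 0.0262061 m².
Substituting r = 0.0447 m, L = 0.1634 m, θ = 29.8°: d²x/dθ² = -0.04521 m.
a = ω²·d²x/dθ² = (172.3)²·(-0.04521) = -1341.6 m/s²;  |a| = 1341.6 m/s².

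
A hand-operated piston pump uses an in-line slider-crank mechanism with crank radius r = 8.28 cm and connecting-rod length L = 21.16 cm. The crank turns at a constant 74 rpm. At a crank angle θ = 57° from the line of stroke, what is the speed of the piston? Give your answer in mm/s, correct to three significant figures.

660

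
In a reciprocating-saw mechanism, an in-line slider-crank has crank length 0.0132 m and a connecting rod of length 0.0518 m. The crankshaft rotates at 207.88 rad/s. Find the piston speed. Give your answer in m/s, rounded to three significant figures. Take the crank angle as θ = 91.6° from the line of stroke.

2.72

ω = 207.9 rad/s
For an in-line slider-crank, x = r cosθ + √(L² − r² sin²θ), so v = −rω sinθ·[1 + r cosθ/√(L² − r² sin²θ)].
With r = 0.0132 m, L = 0.0518 m, θ = 91.6°: √(L² − r² sin²θ) = 0.050091 m.
v = −0.0132·207.9·0.99961·[1 + 0.0132·-0.02792/0.050091] = -2.7228 m/s.
|v| = 2.7228 m/s.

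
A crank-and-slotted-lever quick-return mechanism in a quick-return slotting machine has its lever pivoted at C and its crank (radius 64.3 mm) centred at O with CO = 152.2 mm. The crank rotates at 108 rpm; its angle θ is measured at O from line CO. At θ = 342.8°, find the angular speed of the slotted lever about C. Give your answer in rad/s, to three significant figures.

3.32

ω = 11.31 rad/s (from 108 rpm).
Crank pin A relative to C: A = (d + r cosθ, r sinθ); lever angle φ = atan2(r sinθ, d + r cosθ).
Differentiating tanφ: φ̇ = rω(d cosθ + r)/(d² + r² + 2dr cosθ).
d² + r² + 2dr cosθ = |CA|² = 0.0459969 m²;  d cosθ + r = +0.20969 m.
|ω_lever| = |0.0643·11.31·+0.20969| / 0.0459969 = 3.3153 rad/s.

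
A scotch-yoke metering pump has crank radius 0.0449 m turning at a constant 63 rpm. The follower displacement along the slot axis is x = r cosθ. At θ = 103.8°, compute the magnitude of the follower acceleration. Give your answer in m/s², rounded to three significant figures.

0.466

ω = 6.597 rad/s (from 63 rpm).
x = r cosθ ⇒ ẍ = −rω² cosθ (ω constant).
|a| = rω²|cosθ| = 0.0449·(6.597)²·|cos 103.8°| = 0.46616 m/s².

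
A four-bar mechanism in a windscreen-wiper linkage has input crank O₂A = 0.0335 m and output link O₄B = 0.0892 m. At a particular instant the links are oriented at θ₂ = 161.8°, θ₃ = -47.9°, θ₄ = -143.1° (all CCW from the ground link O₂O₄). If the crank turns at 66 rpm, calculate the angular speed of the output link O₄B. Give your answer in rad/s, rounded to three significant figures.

1.29

ω₂ = 6.912 rad/s (from 66 rpm).
Differentiating the loop-closure r₂e^{iθ₂}+r₃e^{iθ₃}=r₁+r₄e^{iθ₄} gives r₂ω₂e^{iθ₂}+r₃ω₃e^{iθ₃}=r₄ω₄e^{iθ₄}.
Eliminating the other unknown: ω₄ = r₂ω₂ sin(θ₂−θ₃) / [r₄ sin(θ₄−θ₃)].
Numerator sine = -0.49546; denominator sine = -0.99588.
Result = 0.0335·6.912·(-0.49546) / (0.0892·(-0.99588)) = +1.2914 rad/s; magnitude 1.2914 rad/s.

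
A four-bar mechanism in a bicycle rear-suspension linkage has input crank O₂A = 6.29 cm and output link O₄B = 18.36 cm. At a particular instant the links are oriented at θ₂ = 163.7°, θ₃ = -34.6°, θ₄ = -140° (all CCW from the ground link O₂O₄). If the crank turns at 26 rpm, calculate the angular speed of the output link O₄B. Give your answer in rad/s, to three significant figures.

ω₂ = 2.723 rad/s (from 26 rpm).
Differentiating the loop-closure r₂e^{iθ₂}+r₃e^{iθ₃}=r₁+r₄e^{iθ₄} gives r₂ω₂e^{iθ₂}+r₃ω₃e^{iθ₃}=r₄ω₄e^{iθ₄}.
Eliminating the other unknown: ω₄ = r₂ω₂ sin(θ₂−θ₃) / [r₄ sin(θ₄−θ₃)].
Numerator sine = -0.31399; denominator sine = -0.96410.
Result = 0.0629·2.723·(-0.31399) / (0.1836·(-0.96410)) = +0.30379 rad/s; magnitude 0.30379 rad/s.

0.304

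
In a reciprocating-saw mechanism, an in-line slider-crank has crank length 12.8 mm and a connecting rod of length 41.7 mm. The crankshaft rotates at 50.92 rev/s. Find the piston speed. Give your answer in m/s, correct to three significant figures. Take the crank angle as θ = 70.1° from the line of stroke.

4.27

ω = 2π·50.9 = 319.9 rad/s
For an in-line slider-crank, x = r cosθ + √(L² − r² sin²θ), so v = −rω sinθ·[1 + r cosθ/√(L² − r² sin²θ)].
With r = 0.0128 m, L = 0.0417 m, θ = 70.1°: √(L² − r² sin²θ) = 0.039925 m.
v = −0.0128·319.9·0.94029·[1 + 0.0128·0.34038/0.039925] = -4.2709 m/s.
|v| = 4.2709 m/s.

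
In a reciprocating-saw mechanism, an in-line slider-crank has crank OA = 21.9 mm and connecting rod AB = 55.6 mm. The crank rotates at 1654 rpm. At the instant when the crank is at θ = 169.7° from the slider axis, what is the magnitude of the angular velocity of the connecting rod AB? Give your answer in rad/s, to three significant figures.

ω = 173.2 rad/s (converted from 1654 rpm).
The rod makes angle φ with the slider axis where L sinφ = r sinθ; differentiating, L cosφ·φ̇ = r ω cosθ.
L cosφ = √(L² − r² sin²θ) = 0.055462 m.
|ω_rod| = r ω |cosθ| / √(L² − r² sin²θ) = 0.0219·173.2·0.98389/0.055462 = 67.291 rad/s.

67.3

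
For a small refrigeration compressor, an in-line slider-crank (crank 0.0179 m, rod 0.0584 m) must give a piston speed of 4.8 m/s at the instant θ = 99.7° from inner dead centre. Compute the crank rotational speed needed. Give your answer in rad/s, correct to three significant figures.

288

For an in-line slider-crank, |v_piston| = rω|sinθ|·[1 + r cosθ/√(L² − r² sin²θ)].
With r = 0.0179 m, L = 0.0584 m, θ = 99.7°: the bracketed kinematic factor |dx/dθ| = 0.016688 m.
ω = v/|dx/dθ| = 4.8/0.016688 = 287.63 rad/s.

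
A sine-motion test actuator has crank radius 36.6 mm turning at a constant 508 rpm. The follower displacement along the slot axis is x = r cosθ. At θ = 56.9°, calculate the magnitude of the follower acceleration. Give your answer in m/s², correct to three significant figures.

ω = 53.2 rad/s (from 508 rpm).
x = r cosθ ⇒ ẍ = −rω² cosθ (ω constant).
|a| = rω²|cosθ| = 0.0366·(53.2)²·|cos 56.9°| = 56.564 m/s².

56.6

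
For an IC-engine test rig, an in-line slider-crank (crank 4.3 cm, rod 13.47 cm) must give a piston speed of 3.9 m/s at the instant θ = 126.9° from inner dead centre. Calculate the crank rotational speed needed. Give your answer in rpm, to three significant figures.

1350

For an in-line slider-crank, |v_piston| = rω|sinθ|·[1 + r cosθ/√(L² − r² sin²θ)].
With r = 0.043 m, L = 0.1347 m, θ = 126.9°: the bracketed kinematic factor |dx/dθ| = 0.02757 m.
ω = v/|dx/dθ| = 3.9/0.02757 = 141.46 rad/s.
N = 60ω/(2π) = 1350.8 rpm.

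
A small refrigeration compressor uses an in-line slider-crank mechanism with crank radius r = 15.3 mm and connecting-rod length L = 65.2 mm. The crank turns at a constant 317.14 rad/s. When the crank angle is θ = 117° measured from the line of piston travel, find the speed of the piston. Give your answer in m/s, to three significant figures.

3.85

ω = 317.1 rad/s
For an in-line slider-crank, x = r cosθ + √(L² − r² sin²θ), so v = −rω sinθ·[1 + r cosθ/√(L² − r² sin²θ)].
With r = 0.0153 m, L = 0.0652 m, θ = 117°: √(L² − r² sin²θ) = 0.063759 m.
v = −0.0153·317.1·0.89101·[1 + 0.0153·-0.45399/0.063759] = -3.8524 m/s.
|v| = 3.8524 m/s.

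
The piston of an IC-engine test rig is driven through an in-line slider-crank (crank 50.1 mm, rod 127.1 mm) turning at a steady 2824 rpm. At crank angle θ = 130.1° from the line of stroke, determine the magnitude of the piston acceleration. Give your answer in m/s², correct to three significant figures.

3060

ω = 2π·2824/60 = 295.7 rad/s
x(θ) = r cosθ + √(L² − r² sin²θ); with ω constant, a = ω²·d²x/dθ².
d²x/dθ² = −r cosθ − r²(cos2θ)/√u − r⁴ sin²2θ/(4u^{3/2}),  u = L² − r² sin²θ = 0.0146858 m².
Substituting r = 0.0501 m, L = 0.1271 m, θ = 130.1°: d²x/dθ² = +0.034937 m.
a = ω²·d²x/dθ² = (295.7)²·(+0.034937) = +3055.4 m/s²;  |a| = 3055.4 m/s².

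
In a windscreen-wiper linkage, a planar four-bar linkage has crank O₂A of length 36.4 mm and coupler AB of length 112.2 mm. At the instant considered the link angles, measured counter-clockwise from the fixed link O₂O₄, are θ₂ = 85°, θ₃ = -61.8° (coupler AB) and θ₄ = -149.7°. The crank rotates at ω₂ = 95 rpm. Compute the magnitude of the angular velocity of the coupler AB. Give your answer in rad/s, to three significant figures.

ω₂ = 9.948 rad/s (from 95 rpm).
Differentiating the loop-closure r₂e^{iθ₂}+r₃e^{iθ₃}=r₁+r₄e^{iθ₄} gives r₂ω₂e^{iθ₂}+r₃ω₃e^{iθ₃}=r₄ω₄e^{iθ₄}.
Eliminating the other unknown: ω₃ = r₂ω₂ sin(θ₄−θ₂) / [r₃ sin(θ₃−θ₄)].
Numerator sine = +0.81614; denominator sine = +0.99933.
Result = 0.0364·9.948·(+0.81614) / (0.1122·(+0.99933)) = +2.6358 rad/s; magnitude 2.6358 rad/s.

2.64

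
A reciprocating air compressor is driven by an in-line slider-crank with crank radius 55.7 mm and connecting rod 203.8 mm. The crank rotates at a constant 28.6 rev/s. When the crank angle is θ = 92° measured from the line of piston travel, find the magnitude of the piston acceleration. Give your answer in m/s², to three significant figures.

ω = 2π·28.6 = 179.7 rad/s
x(θ) = r cosθ + √(L² − r² sin²θ); with ω constant, a = ω²·d²x/dθ².
d²x/dθ² = −r cosθ − r²(cos2θ)/√u − r⁴ sin²2θ/(4u^{3/2}),  u = L² − r² sin²θ = 0.0384357 m².
Substituting r = 0.0557 m, L = 0.2038 m, θ = 92°: d²x/dθ² = +0.017729 m.
a = ω²·d²x/dθ² = (179.7)²·(+0.017729) = +572.49 m/s²;  |a| = 572.49 m/s².

572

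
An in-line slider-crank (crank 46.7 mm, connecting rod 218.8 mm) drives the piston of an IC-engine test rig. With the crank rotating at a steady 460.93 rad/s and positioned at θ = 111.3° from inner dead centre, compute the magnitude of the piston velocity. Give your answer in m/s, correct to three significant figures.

ω = 460.9 rad/s
For an in-line slider-crank, x = r cosθ + √(L² − r² sin²θ), so v = −rω sinθ·[1 + r cosθ/√(L² − r² sin²θ)].
With r = 0.0467 m, L = 0.2188 m, θ = 111.3°: √(L² − r² sin²θ) = 0.21443 m.
v = −0.0467·460.9·0.93169·[1 + 0.0467·-0.36325/0.21443] = -18.468 m/s.
|v| = 18.468 m/s.

18.5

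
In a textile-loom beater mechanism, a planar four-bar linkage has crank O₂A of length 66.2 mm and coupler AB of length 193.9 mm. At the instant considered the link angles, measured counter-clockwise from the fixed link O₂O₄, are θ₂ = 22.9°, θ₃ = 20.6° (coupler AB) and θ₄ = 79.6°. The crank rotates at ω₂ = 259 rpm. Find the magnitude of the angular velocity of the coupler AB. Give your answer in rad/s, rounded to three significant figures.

9.03

ω₂ = 27.12 rad/s (from 259 rpm).
Differentiating the loop-closure r₂e^{iθ₂}+r₃e^{iθ₃}=r₁+r₄e^{iθ₄} gives r₂ω₂e^{iθ₂}+r₃ω₃e^{iθ₃}=r₄ω₄e^{iθ₄}.
Eliminating the other unknown: ω₃ = r₂ω₂ sin(θ₄−θ₂) / [r₃ sin(θ₃−θ₄)].
Numerator sine = +0.83581; denominator sine = -0.85717.
Result = 0.0662·27.12·(+0.83581) / (0.1939·(-0.85717)) = -9.0292 rad/s; magnitude 9.0292 rad/s.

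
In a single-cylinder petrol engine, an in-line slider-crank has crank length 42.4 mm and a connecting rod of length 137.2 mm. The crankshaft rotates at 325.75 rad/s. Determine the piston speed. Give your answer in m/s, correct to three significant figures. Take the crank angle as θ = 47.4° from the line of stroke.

ω = 325.8 rad/s
For an in-line slider-crank, x = r cosθ + √(L² − r² sin²θ), so v = −rω sinθ·[1 + r cosθ/√(L² − r² sin²θ)].
With r = 0.0424 m, L = 0.1372 m, θ = 47.4°: √(L² − r² sin²θ) = 0.1336 m.
v = −0.0424·325.8·0.73610·[1 + 0.0424·0.67688/0.1336] = -12.351 m/s.
|v| = 12.351 m/s.

12.4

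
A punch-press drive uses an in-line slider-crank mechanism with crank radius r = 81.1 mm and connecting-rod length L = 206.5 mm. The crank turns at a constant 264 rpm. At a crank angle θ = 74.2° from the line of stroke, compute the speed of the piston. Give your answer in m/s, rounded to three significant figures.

2.41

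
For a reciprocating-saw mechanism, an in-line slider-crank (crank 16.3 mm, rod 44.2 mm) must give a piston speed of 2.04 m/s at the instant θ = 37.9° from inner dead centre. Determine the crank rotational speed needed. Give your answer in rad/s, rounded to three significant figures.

For an in-line slider-crank, |v_piston| = rω|sinθ|·[1 + r cosθ/√(L² − r² sin²θ)].
With r = 0.0163 m, L = 0.0442 m, θ = 37.9°: the bracketed kinematic factor |dx/dθ| = 0.013004 m.
ω = v/|dx/dθ| = 2.04/0.013004 = 156.87 rad/s.

157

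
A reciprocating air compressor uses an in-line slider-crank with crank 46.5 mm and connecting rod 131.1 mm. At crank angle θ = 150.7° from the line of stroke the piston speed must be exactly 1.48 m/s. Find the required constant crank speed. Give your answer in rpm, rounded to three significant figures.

905

For an in-line slider-crank, |v_piston| = rω|sinθ|·[1 + r cosθ/√(L² − r² sin²θ)].
With r = 0.0465 m, L = 0.1311 m, θ = 150.7°: the bracketed kinematic factor |dx/dθ| = 0.015609 m.
ω = v/|dx/dθ| = 1.48/0.015609 = 94.818 rad/s.
N = 60ω/(2π) = 905.44 rpm.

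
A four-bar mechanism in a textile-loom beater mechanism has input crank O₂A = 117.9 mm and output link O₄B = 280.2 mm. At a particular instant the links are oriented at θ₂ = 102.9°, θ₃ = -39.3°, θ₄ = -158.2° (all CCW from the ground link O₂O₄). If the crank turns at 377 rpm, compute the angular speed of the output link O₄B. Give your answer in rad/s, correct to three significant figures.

ω₂ = 39.48 rad/s (from 377 rpm).
Differentiating the loop-closure r₂e^{iθ₂}+r₃e^{iθ₃}=r₁+r₄e^{iθ₄} gives r₂ω₂e^{iθ₂}+r₃ω₃e^{iθ₃}=r₄ω₄e^{iθ₄}.
Eliminating the other unknown: ω₄ = r₂ω₂ sin(θ₂−θ₃) / [r₄ sin(θ₄−θ₃)].
Numerator sine = +0.61291; denominator sine = -0.87546.
Result = 0.1179·39.48·(+0.61291) / (0.2802·(-0.87546)) = -11.63 rad/s; magnitude 11.63 rad/s.

11.6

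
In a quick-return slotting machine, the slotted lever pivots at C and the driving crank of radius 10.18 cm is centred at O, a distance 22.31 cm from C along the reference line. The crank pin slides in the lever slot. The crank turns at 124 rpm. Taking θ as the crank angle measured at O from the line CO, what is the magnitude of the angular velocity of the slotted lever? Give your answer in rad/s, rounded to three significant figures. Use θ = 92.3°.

2.10

ω = 12.99 rad/s (from 124 rpm).
Crank pin A relative to C: A = (d + r cosθ, r sinθ); lever angle φ = atan2(r sinθ, d + r cosθ).
Differentiating tanφ: φ̇ = rω(d cosθ + r)/(d² + r² + 2dr cosθ).
d² + r² + 2dr cosθ = |CA|² = 0.0583139 m²;  d cosθ + r = +0.092847 m.
|ω_lever| = |0.1018·12.99·+0.092847| / 0.0583139 = 2.1047 rad/s.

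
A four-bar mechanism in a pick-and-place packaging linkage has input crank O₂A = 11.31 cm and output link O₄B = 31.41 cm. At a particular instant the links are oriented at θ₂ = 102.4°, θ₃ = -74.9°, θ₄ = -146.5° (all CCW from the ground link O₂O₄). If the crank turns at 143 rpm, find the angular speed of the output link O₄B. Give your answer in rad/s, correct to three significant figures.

0.268

ω₂ = 14.97 rad/s (from 143 rpm).
Differentiating the loop-closure r₂e^{iθ₂}+r₃e^{iθ₃}=r₁+r₄e^{iθ₄} gives r₂ω₂e^{iθ₂}+r₃ω₃e^{iθ₃}=r₄ω₄e^{iθ₄}.
Eliminating the other unknown: ω₄ = r₂ω₂ sin(θ₂−θ₃) / [r₄ sin(θ₄−θ₃)].
Numerator sine = +0.04711; denominator sine = -0.94888.
Result = 0.1131·14.97·(+0.04711) / (0.3141·(-0.94888)) = -0.26769 rad/s; magnitude 0.26769 rad/s.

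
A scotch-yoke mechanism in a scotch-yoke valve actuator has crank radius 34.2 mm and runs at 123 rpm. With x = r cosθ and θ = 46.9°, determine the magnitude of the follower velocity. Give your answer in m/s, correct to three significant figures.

0.322

ω = 12.88 rad/s (from 123 rpm).
x = r cosθ ⇒ ẋ = −rω sinθ.
|v| = rω|sinθ| = 0.0342·12.88·|sin 46.9°| = 0.32165 m/s.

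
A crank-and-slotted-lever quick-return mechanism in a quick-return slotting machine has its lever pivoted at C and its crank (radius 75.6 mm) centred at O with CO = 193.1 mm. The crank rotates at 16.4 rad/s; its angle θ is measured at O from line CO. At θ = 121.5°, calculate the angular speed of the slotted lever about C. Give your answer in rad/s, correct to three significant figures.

1.13

ω = 16.4 rad/s
Crank pin A relative to C: A = (d + r cosθ, r sinθ); lever angle φ = atan2(r sinθ, d + r cosθ).
Differentiating tanφ: φ̇ = rω(d cosθ + r)/(d² + r² + 2dr cosθ).
d² + r² + 2dr cosθ = |CA|² = 0.0277477 m²;  d cosθ + r = -0.025294 m.
|ω_lever| = |0.0756·16.4·-0.025294| / 0.0277477 = 1.1302 rad/s.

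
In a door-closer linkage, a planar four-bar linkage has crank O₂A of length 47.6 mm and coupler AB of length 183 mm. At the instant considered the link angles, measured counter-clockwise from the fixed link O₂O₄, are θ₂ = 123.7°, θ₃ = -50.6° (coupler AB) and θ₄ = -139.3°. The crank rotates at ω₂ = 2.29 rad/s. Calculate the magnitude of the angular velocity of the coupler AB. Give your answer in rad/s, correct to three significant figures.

ω₂ = 2.29 rad/s
Differentiating the loop-closure r₂e^{iθ₂}+r₃e^{iθ₃}=r₁+r₄e^{iθ₄} gives r₂ω₂e^{iθ₂}+r₃ω₃e^{iθ₃}=r₄ω₄e^{iθ₄}.
Eliminating the other unknown: ω₃ = r₂ω₂ sin(θ₄−θ₂) / [r₃ sin(θ₃−θ₄)].
Numerator sine = +0.99255; denominator sine = +0.99974.
Result = 0.0476·2.29·(+0.99255) / (0.183·(+0.99974)) = +0.59136 rad/s; magnitude 0.59136 rad/s.

0.591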